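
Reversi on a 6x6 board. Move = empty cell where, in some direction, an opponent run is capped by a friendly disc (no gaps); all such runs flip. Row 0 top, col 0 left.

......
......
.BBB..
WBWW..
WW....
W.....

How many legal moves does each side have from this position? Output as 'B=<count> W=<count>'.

-- B to move --
(2,0): no bracket -> illegal
(2,4): no bracket -> illegal
(3,4): flips 2 -> legal
(4,2): flips 1 -> legal
(4,3): flips 2 -> legal
(4,4): flips 1 -> legal
(5,1): flips 1 -> legal
(5,2): no bracket -> illegal
B mobility = 5
-- W to move --
(1,0): flips 1 -> legal
(1,1): flips 3 -> legal
(1,2): flips 2 -> legal
(1,3): flips 3 -> legal
(1,4): flips 1 -> legal
(2,0): no bracket -> illegal
(2,4): no bracket -> illegal
(3,4): no bracket -> illegal
(4,2): no bracket -> illegal
W mobility = 5

Answer: B=5 W=5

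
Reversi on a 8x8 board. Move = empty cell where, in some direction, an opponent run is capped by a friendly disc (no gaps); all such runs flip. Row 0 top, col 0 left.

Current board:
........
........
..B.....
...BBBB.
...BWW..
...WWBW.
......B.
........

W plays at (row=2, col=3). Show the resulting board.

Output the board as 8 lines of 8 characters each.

Place W at (2,3); scan 8 dirs for brackets.
Dir NW: first cell '.' (not opp) -> no flip
Dir N: first cell '.' (not opp) -> no flip
Dir NE: first cell '.' (not opp) -> no flip
Dir W: opp run (2,2), next='.' -> no flip
Dir E: first cell '.' (not opp) -> no flip
Dir SW: first cell '.' (not opp) -> no flip
Dir S: opp run (3,3) (4,3) capped by W -> flip
Dir SE: opp run (3,4) capped by W -> flip
All flips: (3,3) (3,4) (4,3)

Answer: ........
........
..BW....
...WWBB.
...WWW..
...WWBW.
......B.
........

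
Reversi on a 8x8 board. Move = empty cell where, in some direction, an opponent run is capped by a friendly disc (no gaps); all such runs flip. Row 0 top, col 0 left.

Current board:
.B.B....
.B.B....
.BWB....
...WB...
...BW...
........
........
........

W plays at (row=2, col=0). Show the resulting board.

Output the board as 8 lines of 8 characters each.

Place W at (2,0); scan 8 dirs for brackets.
Dir NW: edge -> no flip
Dir N: first cell '.' (not opp) -> no flip
Dir NE: opp run (1,1), next='.' -> no flip
Dir W: edge -> no flip
Dir E: opp run (2,1) capped by W -> flip
Dir SW: edge -> no flip
Dir S: first cell '.' (not opp) -> no flip
Dir SE: first cell '.' (not opp) -> no flip
All flips: (2,1)

Answer: .B.B....
.B.B....
WWWB....
...WB...
...BW...
........
........
........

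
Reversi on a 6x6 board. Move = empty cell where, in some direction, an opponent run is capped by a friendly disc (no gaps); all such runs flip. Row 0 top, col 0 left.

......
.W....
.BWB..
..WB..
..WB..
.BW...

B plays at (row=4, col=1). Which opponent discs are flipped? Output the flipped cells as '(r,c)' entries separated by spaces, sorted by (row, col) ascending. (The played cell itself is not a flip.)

Answer: (3,2) (4,2)

Derivation:
Dir NW: first cell '.' (not opp) -> no flip
Dir N: first cell '.' (not opp) -> no flip
Dir NE: opp run (3,2) capped by B -> flip
Dir W: first cell '.' (not opp) -> no flip
Dir E: opp run (4,2) capped by B -> flip
Dir SW: first cell '.' (not opp) -> no flip
Dir S: first cell 'B' (not opp) -> no flip
Dir SE: opp run (5,2), next=edge -> no flip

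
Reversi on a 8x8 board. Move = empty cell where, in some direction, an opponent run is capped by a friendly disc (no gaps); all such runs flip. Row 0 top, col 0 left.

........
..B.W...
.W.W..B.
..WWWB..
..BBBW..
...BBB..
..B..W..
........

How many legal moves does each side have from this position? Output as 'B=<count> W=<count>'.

Answer: B=12 W=10

Derivation:
-- B to move --
(0,3): no bracket -> illegal
(0,4): no bracket -> illegal
(0,5): no bracket -> illegal
(1,0): flips 2 -> legal
(1,1): no bracket -> illegal
(1,3): flips 2 -> legal
(1,5): no bracket -> illegal
(2,0): no bracket -> illegal
(2,2): flips 2 -> legal
(2,4): flips 2 -> legal
(2,5): flips 1 -> legal
(3,0): flips 1 -> legal
(3,1): flips 3 -> legal
(3,6): flips 1 -> legal
(4,1): no bracket -> illegal
(4,6): flips 1 -> legal
(5,6): flips 3 -> legal
(6,4): no bracket -> illegal
(6,6): no bracket -> illegal
(7,4): no bracket -> illegal
(7,5): flips 1 -> legal
(7,6): flips 1 -> legal
B mobility = 12
-- W to move --
(0,1): flips 1 -> legal
(0,2): no bracket -> illegal
(0,3): flips 1 -> legal
(1,1): no bracket -> illegal
(1,3): no bracket -> illegal
(1,5): no bracket -> illegal
(1,6): no bracket -> illegal
(1,7): no bracket -> illegal
(2,2): no bracket -> illegal
(2,4): no bracket -> illegal
(2,5): flips 1 -> legal
(2,7): no bracket -> illegal
(3,1): no bracket -> illegal
(3,6): flips 1 -> legal
(3,7): no bracket -> illegal
(4,1): flips 3 -> legal
(4,6): no bracket -> illegal
(5,1): flips 1 -> legal
(5,2): flips 2 -> legal
(5,6): no bracket -> illegal
(6,1): no bracket -> illegal
(6,3): flips 3 -> legal
(6,4): flips 2 -> legal
(6,6): flips 2 -> legal
(7,1): no bracket -> illegal
(7,2): no bracket -> illegal
(7,3): no bracket -> illegal
W mobility = 10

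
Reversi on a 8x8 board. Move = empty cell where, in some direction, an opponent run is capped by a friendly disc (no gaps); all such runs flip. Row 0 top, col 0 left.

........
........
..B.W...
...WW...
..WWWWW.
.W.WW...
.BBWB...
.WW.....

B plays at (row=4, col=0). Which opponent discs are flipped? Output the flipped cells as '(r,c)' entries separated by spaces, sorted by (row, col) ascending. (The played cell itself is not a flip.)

Answer: (5,1)

Derivation:
Dir NW: edge -> no flip
Dir N: first cell '.' (not opp) -> no flip
Dir NE: first cell '.' (not opp) -> no flip
Dir W: edge -> no flip
Dir E: first cell '.' (not opp) -> no flip
Dir SW: edge -> no flip
Dir S: first cell '.' (not opp) -> no flip
Dir SE: opp run (5,1) capped by B -> flip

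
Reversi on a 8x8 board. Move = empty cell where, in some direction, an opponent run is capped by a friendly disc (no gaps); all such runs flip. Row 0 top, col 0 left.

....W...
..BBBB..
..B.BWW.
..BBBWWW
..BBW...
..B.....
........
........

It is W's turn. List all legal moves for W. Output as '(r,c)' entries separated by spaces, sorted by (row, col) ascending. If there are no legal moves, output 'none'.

Answer: (0,2) (0,3) (0,5) (1,1) (2,3) (3,1) (4,1) (6,1)

Derivation:
(0,1): no bracket -> illegal
(0,2): flips 2 -> legal
(0,3): flips 1 -> legal
(0,5): flips 1 -> legal
(0,6): no bracket -> illegal
(1,1): flips 2 -> legal
(1,6): no bracket -> illegal
(2,1): no bracket -> illegal
(2,3): flips 1 -> legal
(3,1): flips 5 -> legal
(4,1): flips 2 -> legal
(4,5): no bracket -> illegal
(5,1): no bracket -> illegal
(5,3): no bracket -> illegal
(5,4): no bracket -> illegal
(6,1): flips 3 -> legal
(6,2): no bracket -> illegal
(6,3): no bracket -> illegal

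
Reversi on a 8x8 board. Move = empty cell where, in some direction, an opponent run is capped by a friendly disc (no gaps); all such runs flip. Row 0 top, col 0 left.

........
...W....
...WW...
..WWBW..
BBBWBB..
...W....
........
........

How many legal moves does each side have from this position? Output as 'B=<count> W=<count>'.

Answer: B=11 W=9

Derivation:
-- B to move --
(0,2): no bracket -> illegal
(0,3): no bracket -> illegal
(0,4): no bracket -> illegal
(1,2): flips 1 -> legal
(1,4): flips 3 -> legal
(1,5): flips 2 -> legal
(2,1): no bracket -> illegal
(2,2): flips 2 -> legal
(2,5): flips 1 -> legal
(2,6): flips 1 -> legal
(3,1): flips 2 -> legal
(3,6): flips 1 -> legal
(4,6): no bracket -> illegal
(5,2): flips 1 -> legal
(5,4): no bracket -> illegal
(6,2): flips 1 -> legal
(6,3): no bracket -> illegal
(6,4): flips 1 -> legal
B mobility = 11
-- W to move --
(2,5): flips 1 -> legal
(3,0): no bracket -> illegal
(3,1): flips 1 -> legal
(3,6): no bracket -> illegal
(4,6): flips 2 -> legal
(5,0): flips 1 -> legal
(5,1): flips 1 -> legal
(5,2): flips 1 -> legal
(5,4): flips 2 -> legal
(5,5): flips 2 -> legal
(5,6): flips 2 -> legal
W mobility = 9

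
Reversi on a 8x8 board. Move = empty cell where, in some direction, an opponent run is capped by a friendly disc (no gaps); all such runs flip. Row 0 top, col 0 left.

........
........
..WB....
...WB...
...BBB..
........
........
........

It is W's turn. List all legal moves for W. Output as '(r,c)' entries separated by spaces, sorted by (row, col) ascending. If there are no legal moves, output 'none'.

(1,2): no bracket -> illegal
(1,3): flips 1 -> legal
(1,4): no bracket -> illegal
(2,4): flips 1 -> legal
(2,5): no bracket -> illegal
(3,2): no bracket -> illegal
(3,5): flips 1 -> legal
(3,6): no bracket -> illegal
(4,2): no bracket -> illegal
(4,6): no bracket -> illegal
(5,2): no bracket -> illegal
(5,3): flips 1 -> legal
(5,4): no bracket -> illegal
(5,5): flips 1 -> legal
(5,6): no bracket -> illegal

Answer: (1,3) (2,4) (3,5) (5,3) (5,5)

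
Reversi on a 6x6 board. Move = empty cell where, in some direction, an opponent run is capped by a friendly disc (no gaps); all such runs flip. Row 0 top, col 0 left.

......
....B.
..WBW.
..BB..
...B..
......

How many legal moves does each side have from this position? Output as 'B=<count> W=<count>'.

Answer: B=6 W=3

Derivation:
-- B to move --
(1,1): flips 1 -> legal
(1,2): flips 1 -> legal
(1,3): no bracket -> illegal
(1,5): flips 1 -> legal
(2,1): flips 1 -> legal
(2,5): flips 1 -> legal
(3,1): no bracket -> illegal
(3,4): flips 1 -> legal
(3,5): no bracket -> illegal
B mobility = 6
-- W to move --
(0,3): no bracket -> illegal
(0,4): flips 1 -> legal
(0,5): no bracket -> illegal
(1,2): no bracket -> illegal
(1,3): no bracket -> illegal
(1,5): no bracket -> illegal
(2,1): no bracket -> illegal
(2,5): no bracket -> illegal
(3,1): no bracket -> illegal
(3,4): no bracket -> illegal
(4,1): no bracket -> illegal
(4,2): flips 2 -> legal
(4,4): flips 1 -> legal
(5,2): no bracket -> illegal
(5,3): no bracket -> illegal
(5,4): no bracket -> illegal
W mobility = 3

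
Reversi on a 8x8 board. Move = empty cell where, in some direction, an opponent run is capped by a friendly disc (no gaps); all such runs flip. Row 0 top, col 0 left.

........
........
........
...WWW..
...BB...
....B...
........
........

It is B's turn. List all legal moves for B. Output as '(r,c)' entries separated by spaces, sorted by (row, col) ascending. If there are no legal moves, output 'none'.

(2,2): flips 1 -> legal
(2,3): flips 1 -> legal
(2,4): flips 1 -> legal
(2,5): flips 1 -> legal
(2,6): flips 1 -> legal
(3,2): no bracket -> illegal
(3,6): no bracket -> illegal
(4,2): no bracket -> illegal
(4,5): no bracket -> illegal
(4,6): no bracket -> illegal

Answer: (2,2) (2,3) (2,4) (2,5) (2,6)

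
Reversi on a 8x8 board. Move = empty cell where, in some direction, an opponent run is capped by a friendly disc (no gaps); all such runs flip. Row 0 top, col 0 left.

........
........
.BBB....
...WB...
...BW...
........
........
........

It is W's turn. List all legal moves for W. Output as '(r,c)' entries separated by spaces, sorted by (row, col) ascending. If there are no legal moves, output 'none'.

(1,0): no bracket -> illegal
(1,1): flips 1 -> legal
(1,2): no bracket -> illegal
(1,3): flips 1 -> legal
(1,4): no bracket -> illegal
(2,0): no bracket -> illegal
(2,4): flips 1 -> legal
(2,5): no bracket -> illegal
(3,0): no bracket -> illegal
(3,1): no bracket -> illegal
(3,2): no bracket -> illegal
(3,5): flips 1 -> legal
(4,2): flips 1 -> legal
(4,5): no bracket -> illegal
(5,2): no bracket -> illegal
(5,3): flips 1 -> legal
(5,4): no bracket -> illegal

Answer: (1,1) (1,3) (2,4) (3,5) (4,2) (5,3)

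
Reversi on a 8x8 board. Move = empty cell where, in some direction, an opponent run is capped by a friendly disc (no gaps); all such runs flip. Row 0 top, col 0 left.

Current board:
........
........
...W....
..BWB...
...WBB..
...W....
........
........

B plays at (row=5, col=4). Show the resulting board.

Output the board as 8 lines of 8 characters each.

Place B at (5,4); scan 8 dirs for brackets.
Dir NW: opp run (4,3) capped by B -> flip
Dir N: first cell 'B' (not opp) -> no flip
Dir NE: first cell 'B' (not opp) -> no flip
Dir W: opp run (5,3), next='.' -> no flip
Dir E: first cell '.' (not opp) -> no flip
Dir SW: first cell '.' (not opp) -> no flip
Dir S: first cell '.' (not opp) -> no flip
Dir SE: first cell '.' (not opp) -> no flip
All flips: (4,3)

Answer: ........
........
...W....
..BWB...
...BBB..
...WB...
........
........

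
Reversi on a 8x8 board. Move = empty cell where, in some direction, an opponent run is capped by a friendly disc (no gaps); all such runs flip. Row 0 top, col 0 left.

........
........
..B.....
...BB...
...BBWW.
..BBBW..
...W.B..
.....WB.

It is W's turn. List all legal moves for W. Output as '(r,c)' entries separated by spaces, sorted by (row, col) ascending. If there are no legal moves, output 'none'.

Answer: (1,1) (2,3) (4,1) (4,2) (5,1) (7,7)

Derivation:
(1,1): flips 3 -> legal
(1,2): no bracket -> illegal
(1,3): no bracket -> illegal
(2,1): no bracket -> illegal
(2,3): flips 4 -> legal
(2,4): no bracket -> illegal
(2,5): no bracket -> illegal
(3,1): no bracket -> illegal
(3,2): no bracket -> illegal
(3,5): no bracket -> illegal
(4,1): flips 1 -> legal
(4,2): flips 2 -> legal
(5,1): flips 3 -> legal
(5,6): no bracket -> illegal
(6,1): no bracket -> illegal
(6,2): no bracket -> illegal
(6,4): no bracket -> illegal
(6,6): no bracket -> illegal
(6,7): no bracket -> illegal
(7,4): no bracket -> illegal
(7,7): flips 1 -> legal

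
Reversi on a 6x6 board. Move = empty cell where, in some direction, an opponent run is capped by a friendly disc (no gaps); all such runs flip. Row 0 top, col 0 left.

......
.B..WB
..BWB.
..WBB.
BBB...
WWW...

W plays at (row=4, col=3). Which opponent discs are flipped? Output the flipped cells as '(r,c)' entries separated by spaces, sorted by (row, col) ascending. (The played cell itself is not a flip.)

Answer: (3,3)

Derivation:
Dir NW: first cell 'W' (not opp) -> no flip
Dir N: opp run (3,3) capped by W -> flip
Dir NE: opp run (3,4), next='.' -> no flip
Dir W: opp run (4,2) (4,1) (4,0), next=edge -> no flip
Dir E: first cell '.' (not opp) -> no flip
Dir SW: first cell 'W' (not opp) -> no flip
Dir S: first cell '.' (not opp) -> no flip
Dir SE: first cell '.' (not opp) -> no flip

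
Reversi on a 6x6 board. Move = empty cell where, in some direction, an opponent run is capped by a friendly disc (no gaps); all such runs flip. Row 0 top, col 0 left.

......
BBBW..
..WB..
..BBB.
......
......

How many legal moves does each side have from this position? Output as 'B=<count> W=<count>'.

-- B to move --
(0,2): no bracket -> illegal
(0,3): flips 1 -> legal
(0,4): no bracket -> illegal
(1,4): flips 1 -> legal
(2,1): flips 1 -> legal
(2,4): no bracket -> illegal
(3,1): no bracket -> illegal
B mobility = 3
-- W to move --
(0,0): flips 1 -> legal
(0,1): no bracket -> illegal
(0,2): flips 1 -> legal
(0,3): no bracket -> illegal
(1,4): no bracket -> illegal
(2,0): no bracket -> illegal
(2,1): no bracket -> illegal
(2,4): flips 1 -> legal
(2,5): no bracket -> illegal
(3,1): no bracket -> illegal
(3,5): no bracket -> illegal
(4,1): no bracket -> illegal
(4,2): flips 1 -> legal
(4,3): flips 2 -> legal
(4,4): flips 1 -> legal
(4,5): no bracket -> illegal
W mobility = 6

Answer: B=3 W=6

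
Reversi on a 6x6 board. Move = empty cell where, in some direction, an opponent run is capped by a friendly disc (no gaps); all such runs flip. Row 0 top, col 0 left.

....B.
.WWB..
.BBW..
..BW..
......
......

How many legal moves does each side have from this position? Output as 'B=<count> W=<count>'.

Answer: B=10 W=7

Derivation:
-- B to move --
(0,0): flips 1 -> legal
(0,1): flips 1 -> legal
(0,2): flips 1 -> legal
(0,3): flips 1 -> legal
(1,0): flips 2 -> legal
(1,4): flips 1 -> legal
(2,0): no bracket -> illegal
(2,4): flips 1 -> legal
(3,4): flips 1 -> legal
(4,2): no bracket -> illegal
(4,3): flips 2 -> legal
(4,4): flips 1 -> legal
B mobility = 10
-- W to move --
(0,2): no bracket -> illegal
(0,3): flips 1 -> legal
(0,5): no bracket -> illegal
(1,0): no bracket -> illegal
(1,4): flips 1 -> legal
(1,5): no bracket -> illegal
(2,0): flips 2 -> legal
(2,4): no bracket -> illegal
(3,0): flips 1 -> legal
(3,1): flips 2 -> legal
(4,1): flips 1 -> legal
(4,2): flips 2 -> legal
(4,3): no bracket -> illegal
W mobility = 7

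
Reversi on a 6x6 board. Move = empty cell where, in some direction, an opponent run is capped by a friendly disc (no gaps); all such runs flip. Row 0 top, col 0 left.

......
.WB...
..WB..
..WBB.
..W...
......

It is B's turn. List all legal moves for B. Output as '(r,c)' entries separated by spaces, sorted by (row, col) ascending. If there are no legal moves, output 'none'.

Answer: (0,0) (1,0) (2,1) (3,1) (4,1) (5,1) (5,2)

Derivation:
(0,0): flips 2 -> legal
(0,1): no bracket -> illegal
(0,2): no bracket -> illegal
(1,0): flips 1 -> legal
(1,3): no bracket -> illegal
(2,0): no bracket -> illegal
(2,1): flips 1 -> legal
(3,1): flips 1 -> legal
(4,1): flips 1 -> legal
(4,3): no bracket -> illegal
(5,1): flips 1 -> legal
(5,2): flips 3 -> legal
(5,3): no bracket -> illegal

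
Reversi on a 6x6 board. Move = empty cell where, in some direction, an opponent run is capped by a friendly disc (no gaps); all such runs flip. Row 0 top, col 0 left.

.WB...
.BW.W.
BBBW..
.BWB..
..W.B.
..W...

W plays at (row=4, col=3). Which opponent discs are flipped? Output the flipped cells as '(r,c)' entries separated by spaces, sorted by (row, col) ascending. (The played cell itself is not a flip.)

Dir NW: first cell 'W' (not opp) -> no flip
Dir N: opp run (3,3) capped by W -> flip
Dir NE: first cell '.' (not opp) -> no flip
Dir W: first cell 'W' (not opp) -> no flip
Dir E: opp run (4,4), next='.' -> no flip
Dir SW: first cell 'W' (not opp) -> no flip
Dir S: first cell '.' (not opp) -> no flip
Dir SE: first cell '.' (not opp) -> no flip

Answer: (3,3)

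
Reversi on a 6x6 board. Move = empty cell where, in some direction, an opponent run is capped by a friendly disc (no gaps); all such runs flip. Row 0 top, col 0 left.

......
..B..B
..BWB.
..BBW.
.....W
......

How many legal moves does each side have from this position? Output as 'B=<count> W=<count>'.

-- B to move --
(1,3): flips 1 -> legal
(1,4): flips 1 -> legal
(2,5): no bracket -> illegal
(3,5): flips 1 -> legal
(4,3): no bracket -> illegal
(4,4): flips 1 -> legal
(5,4): no bracket -> illegal
(5,5): no bracket -> illegal
B mobility = 4
-- W to move --
(0,1): flips 1 -> legal
(0,2): no bracket -> illegal
(0,3): no bracket -> illegal
(0,4): no bracket -> illegal
(0,5): no bracket -> illegal
(1,1): no bracket -> illegal
(1,3): no bracket -> illegal
(1,4): flips 1 -> legal
(2,1): flips 1 -> legal
(2,5): flips 1 -> legal
(3,1): flips 2 -> legal
(3,5): no bracket -> illegal
(4,1): flips 1 -> legal
(4,2): no bracket -> illegal
(4,3): flips 1 -> legal
(4,4): no bracket -> illegal
W mobility = 7

Answer: B=4 W=7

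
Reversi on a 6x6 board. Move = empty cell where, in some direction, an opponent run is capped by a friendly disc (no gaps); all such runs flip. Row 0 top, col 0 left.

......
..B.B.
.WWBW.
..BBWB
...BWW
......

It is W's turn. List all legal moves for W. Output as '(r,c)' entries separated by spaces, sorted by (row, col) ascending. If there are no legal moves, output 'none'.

(0,1): flips 2 -> legal
(0,2): flips 1 -> legal
(0,3): flips 1 -> legal
(0,4): flips 1 -> legal
(0,5): no bracket -> illegal
(1,1): no bracket -> illegal
(1,3): no bracket -> illegal
(1,5): no bracket -> illegal
(2,5): flips 1 -> legal
(3,1): flips 2 -> legal
(4,1): no bracket -> illegal
(4,2): flips 3 -> legal
(5,2): flips 1 -> legal
(5,3): no bracket -> illegal
(5,4): flips 2 -> legal

Answer: (0,1) (0,2) (0,3) (0,4) (2,5) (3,1) (4,2) (5,2) (5,4)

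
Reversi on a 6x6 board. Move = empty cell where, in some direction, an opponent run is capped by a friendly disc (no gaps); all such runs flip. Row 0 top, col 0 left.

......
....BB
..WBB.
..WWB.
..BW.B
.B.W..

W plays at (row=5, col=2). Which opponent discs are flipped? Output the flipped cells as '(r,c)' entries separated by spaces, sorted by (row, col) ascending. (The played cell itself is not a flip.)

Dir NW: first cell '.' (not opp) -> no flip
Dir N: opp run (4,2) capped by W -> flip
Dir NE: first cell 'W' (not opp) -> no flip
Dir W: opp run (5,1), next='.' -> no flip
Dir E: first cell 'W' (not opp) -> no flip
Dir SW: edge -> no flip
Dir S: edge -> no flip
Dir SE: edge -> no flip

Answer: (4,2)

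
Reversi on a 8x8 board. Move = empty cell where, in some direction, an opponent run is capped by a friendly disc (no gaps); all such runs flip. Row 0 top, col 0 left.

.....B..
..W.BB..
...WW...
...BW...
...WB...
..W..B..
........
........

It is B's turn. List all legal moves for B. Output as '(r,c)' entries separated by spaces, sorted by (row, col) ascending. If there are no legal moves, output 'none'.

Answer: (1,3) (3,2) (3,5) (4,2) (5,3)

Derivation:
(0,1): no bracket -> illegal
(0,2): no bracket -> illegal
(0,3): no bracket -> illegal
(1,1): no bracket -> illegal
(1,3): flips 1 -> legal
(2,1): no bracket -> illegal
(2,2): no bracket -> illegal
(2,5): no bracket -> illegal
(3,2): flips 1 -> legal
(3,5): flips 1 -> legal
(4,1): no bracket -> illegal
(4,2): flips 1 -> legal
(4,5): no bracket -> illegal
(5,1): no bracket -> illegal
(5,3): flips 1 -> legal
(5,4): no bracket -> illegal
(6,1): no bracket -> illegal
(6,2): no bracket -> illegal
(6,3): no bracket -> illegal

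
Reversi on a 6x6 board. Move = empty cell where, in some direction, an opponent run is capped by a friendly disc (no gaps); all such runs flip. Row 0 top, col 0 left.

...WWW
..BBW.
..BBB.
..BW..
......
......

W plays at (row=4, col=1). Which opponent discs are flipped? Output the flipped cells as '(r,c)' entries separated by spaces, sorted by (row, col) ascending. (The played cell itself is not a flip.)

Dir NW: first cell '.' (not opp) -> no flip
Dir N: first cell '.' (not opp) -> no flip
Dir NE: opp run (3,2) (2,3) capped by W -> flip
Dir W: first cell '.' (not opp) -> no flip
Dir E: first cell '.' (not opp) -> no flip
Dir SW: first cell '.' (not opp) -> no flip
Dir S: first cell '.' (not opp) -> no flip
Dir SE: first cell '.' (not opp) -> no flip

Answer: (2,3) (3,2)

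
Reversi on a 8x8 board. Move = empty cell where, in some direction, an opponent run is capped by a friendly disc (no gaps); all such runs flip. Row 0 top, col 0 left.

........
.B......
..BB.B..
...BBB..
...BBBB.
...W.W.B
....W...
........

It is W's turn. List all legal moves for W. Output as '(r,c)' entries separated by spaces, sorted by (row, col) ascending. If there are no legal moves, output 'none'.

(0,0): flips 4 -> legal
(0,1): no bracket -> illegal
(0,2): no bracket -> illegal
(1,0): no bracket -> illegal
(1,2): no bracket -> illegal
(1,3): flips 3 -> legal
(1,4): no bracket -> illegal
(1,5): flips 3 -> legal
(1,6): no bracket -> illegal
(2,0): no bracket -> illegal
(2,1): no bracket -> illegal
(2,4): no bracket -> illegal
(2,6): flips 2 -> legal
(3,1): no bracket -> illegal
(3,2): no bracket -> illegal
(3,6): no bracket -> illegal
(3,7): flips 1 -> legal
(4,2): no bracket -> illegal
(4,7): no bracket -> illegal
(5,2): no bracket -> illegal
(5,4): no bracket -> illegal
(5,6): no bracket -> illegal
(6,6): no bracket -> illegal
(6,7): no bracket -> illegal

Answer: (0,0) (1,3) (1,5) (2,6) (3,7)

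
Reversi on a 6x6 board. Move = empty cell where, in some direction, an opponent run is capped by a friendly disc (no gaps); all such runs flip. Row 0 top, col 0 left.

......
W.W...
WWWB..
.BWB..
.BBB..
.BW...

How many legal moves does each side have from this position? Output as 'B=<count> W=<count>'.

-- B to move --
(0,0): no bracket -> illegal
(0,1): flips 1 -> legal
(0,2): flips 3 -> legal
(0,3): no bracket -> illegal
(1,1): flips 2 -> legal
(1,3): flips 1 -> legal
(3,0): no bracket -> illegal
(5,3): flips 1 -> legal
B mobility = 5
-- W to move --
(1,3): no bracket -> illegal
(1,4): flips 1 -> legal
(2,4): flips 1 -> legal
(3,0): flips 2 -> legal
(3,4): flips 3 -> legal
(4,0): flips 1 -> legal
(4,4): flips 1 -> legal
(5,0): flips 2 -> legal
(5,3): flips 2 -> legal
(5,4): flips 1 -> legal
W mobility = 9

Answer: B=5 W=9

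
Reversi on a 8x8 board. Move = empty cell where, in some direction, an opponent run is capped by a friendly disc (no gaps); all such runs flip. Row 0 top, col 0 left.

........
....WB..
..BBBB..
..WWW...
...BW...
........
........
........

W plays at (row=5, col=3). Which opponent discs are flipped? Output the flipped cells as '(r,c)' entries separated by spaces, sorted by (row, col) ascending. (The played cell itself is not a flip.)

Answer: (4,3)

Derivation:
Dir NW: first cell '.' (not opp) -> no flip
Dir N: opp run (4,3) capped by W -> flip
Dir NE: first cell 'W' (not opp) -> no flip
Dir W: first cell '.' (not opp) -> no flip
Dir E: first cell '.' (not opp) -> no flip
Dir SW: first cell '.' (not opp) -> no flip
Dir S: first cell '.' (not opp) -> no flip
Dir SE: first cell '.' (not opp) -> no flip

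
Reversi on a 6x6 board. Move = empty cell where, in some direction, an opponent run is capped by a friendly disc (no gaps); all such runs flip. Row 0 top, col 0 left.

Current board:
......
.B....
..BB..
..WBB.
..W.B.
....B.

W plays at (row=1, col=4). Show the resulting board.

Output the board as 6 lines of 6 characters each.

Place W at (1,4); scan 8 dirs for brackets.
Dir NW: first cell '.' (not opp) -> no flip
Dir N: first cell '.' (not opp) -> no flip
Dir NE: first cell '.' (not opp) -> no flip
Dir W: first cell '.' (not opp) -> no flip
Dir E: first cell '.' (not opp) -> no flip
Dir SW: opp run (2,3) capped by W -> flip
Dir S: first cell '.' (not opp) -> no flip
Dir SE: first cell '.' (not opp) -> no flip
All flips: (2,3)

Answer: ......
.B..W.
..BW..
..WBB.
..W.B.
....B.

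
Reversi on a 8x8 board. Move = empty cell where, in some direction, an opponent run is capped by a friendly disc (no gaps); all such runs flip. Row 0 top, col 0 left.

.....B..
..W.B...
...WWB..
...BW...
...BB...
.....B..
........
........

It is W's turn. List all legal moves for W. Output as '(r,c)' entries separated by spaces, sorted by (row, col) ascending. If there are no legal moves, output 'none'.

Answer: (0,4) (1,6) (2,6) (3,2) (4,2) (5,2) (5,3) (5,4)

Derivation:
(0,3): no bracket -> illegal
(0,4): flips 1 -> legal
(0,6): no bracket -> illegal
(1,3): no bracket -> illegal
(1,5): no bracket -> illegal
(1,6): flips 1 -> legal
(2,2): no bracket -> illegal
(2,6): flips 1 -> legal
(3,2): flips 1 -> legal
(3,5): no bracket -> illegal
(3,6): no bracket -> illegal
(4,2): flips 1 -> legal
(4,5): no bracket -> illegal
(4,6): no bracket -> illegal
(5,2): flips 1 -> legal
(5,3): flips 2 -> legal
(5,4): flips 1 -> legal
(5,6): no bracket -> illegal
(6,4): no bracket -> illegal
(6,5): no bracket -> illegal
(6,6): no bracket -> illegal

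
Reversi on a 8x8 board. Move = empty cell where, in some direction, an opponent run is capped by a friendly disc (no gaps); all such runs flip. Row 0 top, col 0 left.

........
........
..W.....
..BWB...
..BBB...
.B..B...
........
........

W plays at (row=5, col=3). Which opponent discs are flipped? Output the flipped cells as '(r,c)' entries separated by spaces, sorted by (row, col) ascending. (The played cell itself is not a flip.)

Answer: (4,3)

Derivation:
Dir NW: opp run (4,2), next='.' -> no flip
Dir N: opp run (4,3) capped by W -> flip
Dir NE: opp run (4,4), next='.' -> no flip
Dir W: first cell '.' (not opp) -> no flip
Dir E: opp run (5,4), next='.' -> no flip
Dir SW: first cell '.' (not opp) -> no flip
Dir S: first cell '.' (not opp) -> no flip
Dir SE: first cell '.' (not opp) -> no flip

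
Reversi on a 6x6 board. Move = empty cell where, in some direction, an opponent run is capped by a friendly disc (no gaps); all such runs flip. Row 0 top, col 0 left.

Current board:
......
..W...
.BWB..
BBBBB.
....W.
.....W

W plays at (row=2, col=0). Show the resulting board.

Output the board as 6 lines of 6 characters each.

Place W at (2,0); scan 8 dirs for brackets.
Dir NW: edge -> no flip
Dir N: first cell '.' (not opp) -> no flip
Dir NE: first cell '.' (not opp) -> no flip
Dir W: edge -> no flip
Dir E: opp run (2,1) capped by W -> flip
Dir SW: edge -> no flip
Dir S: opp run (3,0), next='.' -> no flip
Dir SE: opp run (3,1), next='.' -> no flip
All flips: (2,1)

Answer: ......
..W...
WWWB..
BBBBB.
....W.
.....W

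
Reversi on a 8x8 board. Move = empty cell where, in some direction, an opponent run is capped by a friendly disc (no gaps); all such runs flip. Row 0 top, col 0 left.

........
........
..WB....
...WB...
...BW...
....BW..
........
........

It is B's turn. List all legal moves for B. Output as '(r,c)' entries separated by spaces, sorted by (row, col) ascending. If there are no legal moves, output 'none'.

Answer: (2,1) (3,2) (4,5) (5,6)

Derivation:
(1,1): no bracket -> illegal
(1,2): no bracket -> illegal
(1,3): no bracket -> illegal
(2,1): flips 1 -> legal
(2,4): no bracket -> illegal
(3,1): no bracket -> illegal
(3,2): flips 1 -> legal
(3,5): no bracket -> illegal
(4,2): no bracket -> illegal
(4,5): flips 1 -> legal
(4,6): no bracket -> illegal
(5,3): no bracket -> illegal
(5,6): flips 1 -> legal
(6,4): no bracket -> illegal
(6,5): no bracket -> illegal
(6,6): no bracket -> illegal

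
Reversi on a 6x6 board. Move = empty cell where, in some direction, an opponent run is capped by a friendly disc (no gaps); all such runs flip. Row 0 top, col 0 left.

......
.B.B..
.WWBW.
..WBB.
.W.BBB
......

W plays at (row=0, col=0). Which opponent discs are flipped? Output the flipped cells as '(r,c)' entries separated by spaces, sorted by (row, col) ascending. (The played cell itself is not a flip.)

Answer: (1,1)

Derivation:
Dir NW: edge -> no flip
Dir N: edge -> no flip
Dir NE: edge -> no flip
Dir W: edge -> no flip
Dir E: first cell '.' (not opp) -> no flip
Dir SW: edge -> no flip
Dir S: first cell '.' (not opp) -> no flip
Dir SE: opp run (1,1) capped by W -> flip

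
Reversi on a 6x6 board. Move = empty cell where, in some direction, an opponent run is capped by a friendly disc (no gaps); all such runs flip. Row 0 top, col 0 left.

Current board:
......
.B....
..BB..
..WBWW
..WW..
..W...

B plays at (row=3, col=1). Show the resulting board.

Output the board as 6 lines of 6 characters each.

Answer: ......
.B....
..BB..
.BBBWW
..WW..
..W...

Derivation:
Place B at (3,1); scan 8 dirs for brackets.
Dir NW: first cell '.' (not opp) -> no flip
Dir N: first cell '.' (not opp) -> no flip
Dir NE: first cell 'B' (not opp) -> no flip
Dir W: first cell '.' (not opp) -> no flip
Dir E: opp run (3,2) capped by B -> flip
Dir SW: first cell '.' (not opp) -> no flip
Dir S: first cell '.' (not opp) -> no flip
Dir SE: opp run (4,2), next='.' -> no flip
All flips: (3,2)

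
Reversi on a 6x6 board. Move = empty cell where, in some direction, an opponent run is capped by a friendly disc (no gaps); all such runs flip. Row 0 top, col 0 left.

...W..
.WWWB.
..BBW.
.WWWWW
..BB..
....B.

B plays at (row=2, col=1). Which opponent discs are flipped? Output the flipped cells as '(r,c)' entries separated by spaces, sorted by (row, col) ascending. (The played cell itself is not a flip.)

Dir NW: first cell '.' (not opp) -> no flip
Dir N: opp run (1,1), next='.' -> no flip
Dir NE: opp run (1,2) (0,3), next=edge -> no flip
Dir W: first cell '.' (not opp) -> no flip
Dir E: first cell 'B' (not opp) -> no flip
Dir SW: first cell '.' (not opp) -> no flip
Dir S: opp run (3,1), next='.' -> no flip
Dir SE: opp run (3,2) capped by B -> flip

Answer: (3,2)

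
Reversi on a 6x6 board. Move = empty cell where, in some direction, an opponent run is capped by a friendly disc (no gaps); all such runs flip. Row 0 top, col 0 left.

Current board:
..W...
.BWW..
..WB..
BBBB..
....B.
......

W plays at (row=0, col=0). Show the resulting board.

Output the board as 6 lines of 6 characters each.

Answer: W.W...
.WWW..
..WB..
BBBB..
....B.
......

Derivation:
Place W at (0,0); scan 8 dirs for brackets.
Dir NW: edge -> no flip
Dir N: edge -> no flip
Dir NE: edge -> no flip
Dir W: edge -> no flip
Dir E: first cell '.' (not opp) -> no flip
Dir SW: edge -> no flip
Dir S: first cell '.' (not opp) -> no flip
Dir SE: opp run (1,1) capped by W -> flip
All flips: (1,1)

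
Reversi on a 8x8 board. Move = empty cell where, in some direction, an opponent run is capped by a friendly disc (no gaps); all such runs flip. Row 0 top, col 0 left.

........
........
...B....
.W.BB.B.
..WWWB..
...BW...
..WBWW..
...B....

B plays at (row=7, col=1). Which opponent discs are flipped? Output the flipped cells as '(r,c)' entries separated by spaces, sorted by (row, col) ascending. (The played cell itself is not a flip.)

Answer: (6,2)

Derivation:
Dir NW: first cell '.' (not opp) -> no flip
Dir N: first cell '.' (not opp) -> no flip
Dir NE: opp run (6,2) capped by B -> flip
Dir W: first cell '.' (not opp) -> no flip
Dir E: first cell '.' (not opp) -> no flip
Dir SW: edge -> no flip
Dir S: edge -> no flip
Dir SE: edge -> no flip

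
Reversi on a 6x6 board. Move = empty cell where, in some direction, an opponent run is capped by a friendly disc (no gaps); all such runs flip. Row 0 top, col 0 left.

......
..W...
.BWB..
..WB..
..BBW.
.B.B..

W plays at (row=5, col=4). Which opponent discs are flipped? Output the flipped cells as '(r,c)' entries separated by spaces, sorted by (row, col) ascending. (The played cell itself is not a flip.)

Dir NW: opp run (4,3) capped by W -> flip
Dir N: first cell 'W' (not opp) -> no flip
Dir NE: first cell '.' (not opp) -> no flip
Dir W: opp run (5,3), next='.' -> no flip
Dir E: first cell '.' (not opp) -> no flip
Dir SW: edge -> no flip
Dir S: edge -> no flip
Dir SE: edge -> no flip

Answer: (4,3)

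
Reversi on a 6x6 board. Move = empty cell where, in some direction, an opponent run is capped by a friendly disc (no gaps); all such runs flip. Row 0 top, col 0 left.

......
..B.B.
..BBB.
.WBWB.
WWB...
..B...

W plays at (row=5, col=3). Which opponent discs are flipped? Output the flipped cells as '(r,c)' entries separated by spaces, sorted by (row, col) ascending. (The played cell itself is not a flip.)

Answer: (4,2)

Derivation:
Dir NW: opp run (4,2) capped by W -> flip
Dir N: first cell '.' (not opp) -> no flip
Dir NE: first cell '.' (not opp) -> no flip
Dir W: opp run (5,2), next='.' -> no flip
Dir E: first cell '.' (not opp) -> no flip
Dir SW: edge -> no flip
Dir S: edge -> no flip
Dir SE: edge -> no flip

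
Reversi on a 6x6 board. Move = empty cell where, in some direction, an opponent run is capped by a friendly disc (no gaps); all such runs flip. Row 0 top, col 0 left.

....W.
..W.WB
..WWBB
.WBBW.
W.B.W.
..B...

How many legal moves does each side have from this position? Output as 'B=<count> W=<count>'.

Answer: B=12 W=3

Derivation:
-- B to move --
(0,1): no bracket -> illegal
(0,2): flips 2 -> legal
(0,3): flips 1 -> legal
(0,5): flips 2 -> legal
(1,1): flips 1 -> legal
(1,3): flips 2 -> legal
(2,0): flips 1 -> legal
(2,1): flips 2 -> legal
(3,0): flips 1 -> legal
(3,5): flips 1 -> legal
(4,1): no bracket -> illegal
(4,3): flips 1 -> legal
(4,5): no bracket -> illegal
(5,0): no bracket -> illegal
(5,1): no bracket -> illegal
(5,3): no bracket -> illegal
(5,4): flips 2 -> legal
(5,5): flips 1 -> legal
B mobility = 12
-- W to move --
(0,5): no bracket -> illegal
(1,3): no bracket -> illegal
(2,1): no bracket -> illegal
(3,5): no bracket -> illegal
(4,1): flips 1 -> legal
(4,3): flips 1 -> legal
(5,1): no bracket -> illegal
(5,3): flips 1 -> legal
W mobility = 3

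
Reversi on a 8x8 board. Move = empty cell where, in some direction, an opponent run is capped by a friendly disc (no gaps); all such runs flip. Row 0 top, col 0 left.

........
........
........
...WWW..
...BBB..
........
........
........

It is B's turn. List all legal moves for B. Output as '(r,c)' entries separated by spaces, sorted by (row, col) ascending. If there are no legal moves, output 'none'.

Answer: (2,2) (2,3) (2,4) (2,5) (2,6)

Derivation:
(2,2): flips 1 -> legal
(2,3): flips 2 -> legal
(2,4): flips 1 -> legal
(2,5): flips 2 -> legal
(2,6): flips 1 -> legal
(3,2): no bracket -> illegal
(3,6): no bracket -> illegal
(4,2): no bracket -> illegal
(4,6): no bracket -> illegal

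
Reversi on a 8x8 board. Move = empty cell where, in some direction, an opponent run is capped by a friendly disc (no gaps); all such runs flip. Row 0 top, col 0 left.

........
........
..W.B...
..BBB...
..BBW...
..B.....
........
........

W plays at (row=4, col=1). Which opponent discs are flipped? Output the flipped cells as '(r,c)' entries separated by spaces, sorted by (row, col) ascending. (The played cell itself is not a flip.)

Dir NW: first cell '.' (not opp) -> no flip
Dir N: first cell '.' (not opp) -> no flip
Dir NE: opp run (3,2), next='.' -> no flip
Dir W: first cell '.' (not opp) -> no flip
Dir E: opp run (4,2) (4,3) capped by W -> flip
Dir SW: first cell '.' (not opp) -> no flip
Dir S: first cell '.' (not opp) -> no flip
Dir SE: opp run (5,2), next='.' -> no flip

Answer: (4,2) (4,3)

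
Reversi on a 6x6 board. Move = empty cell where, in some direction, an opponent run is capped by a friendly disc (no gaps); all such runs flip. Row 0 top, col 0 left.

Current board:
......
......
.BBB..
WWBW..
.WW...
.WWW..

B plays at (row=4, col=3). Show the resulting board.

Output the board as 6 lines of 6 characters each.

Place B at (4,3); scan 8 dirs for brackets.
Dir NW: first cell 'B' (not opp) -> no flip
Dir N: opp run (3,3) capped by B -> flip
Dir NE: first cell '.' (not opp) -> no flip
Dir W: opp run (4,2) (4,1), next='.' -> no flip
Dir E: first cell '.' (not opp) -> no flip
Dir SW: opp run (5,2), next=edge -> no flip
Dir S: opp run (5,3), next=edge -> no flip
Dir SE: first cell '.' (not opp) -> no flip
All flips: (3,3)

Answer: ......
......
.BBB..
WWBB..
.WWB..
.WWW..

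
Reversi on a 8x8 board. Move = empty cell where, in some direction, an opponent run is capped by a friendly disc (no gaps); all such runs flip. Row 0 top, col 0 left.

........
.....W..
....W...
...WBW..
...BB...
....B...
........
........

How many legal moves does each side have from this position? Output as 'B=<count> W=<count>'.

-- B to move --
(0,4): no bracket -> illegal
(0,5): no bracket -> illegal
(0,6): no bracket -> illegal
(1,3): no bracket -> illegal
(1,4): flips 1 -> legal
(1,6): no bracket -> illegal
(2,2): flips 1 -> legal
(2,3): flips 1 -> legal
(2,5): no bracket -> illegal
(2,6): flips 1 -> legal
(3,2): flips 1 -> legal
(3,6): flips 1 -> legal
(4,2): no bracket -> illegal
(4,5): no bracket -> illegal
(4,6): no bracket -> illegal
B mobility = 6
-- W to move --
(2,3): no bracket -> illegal
(2,5): no bracket -> illegal
(3,2): no bracket -> illegal
(4,2): no bracket -> illegal
(4,5): no bracket -> illegal
(5,2): no bracket -> illegal
(5,3): flips 2 -> legal
(5,5): flips 1 -> legal
(6,3): no bracket -> illegal
(6,4): flips 3 -> legal
(6,5): no bracket -> illegal
W mobility = 3

Answer: B=6 W=3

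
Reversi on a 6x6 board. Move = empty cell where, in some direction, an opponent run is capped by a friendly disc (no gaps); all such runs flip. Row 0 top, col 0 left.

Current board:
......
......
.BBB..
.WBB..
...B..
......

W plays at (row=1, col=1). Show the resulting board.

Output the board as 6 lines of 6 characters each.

Place W at (1,1); scan 8 dirs for brackets.
Dir NW: first cell '.' (not opp) -> no flip
Dir N: first cell '.' (not opp) -> no flip
Dir NE: first cell '.' (not opp) -> no flip
Dir W: first cell '.' (not opp) -> no flip
Dir E: first cell '.' (not opp) -> no flip
Dir SW: first cell '.' (not opp) -> no flip
Dir S: opp run (2,1) capped by W -> flip
Dir SE: opp run (2,2) (3,3), next='.' -> no flip
All flips: (2,1)

Answer: ......
.W....
.WBB..
.WBB..
...B..
......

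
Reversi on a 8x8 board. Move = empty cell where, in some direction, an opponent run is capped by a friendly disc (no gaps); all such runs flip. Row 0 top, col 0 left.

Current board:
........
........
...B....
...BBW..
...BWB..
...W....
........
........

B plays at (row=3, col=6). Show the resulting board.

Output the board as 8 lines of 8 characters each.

Answer: ........
........
...B....
...BBBB.
...BWB..
...W....
........
........

Derivation:
Place B at (3,6); scan 8 dirs for brackets.
Dir NW: first cell '.' (not opp) -> no flip
Dir N: first cell '.' (not opp) -> no flip
Dir NE: first cell '.' (not opp) -> no flip
Dir W: opp run (3,5) capped by B -> flip
Dir E: first cell '.' (not opp) -> no flip
Dir SW: first cell 'B' (not opp) -> no flip
Dir S: first cell '.' (not opp) -> no flip
Dir SE: first cell '.' (not opp) -> no flip
All flips: (3,5)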